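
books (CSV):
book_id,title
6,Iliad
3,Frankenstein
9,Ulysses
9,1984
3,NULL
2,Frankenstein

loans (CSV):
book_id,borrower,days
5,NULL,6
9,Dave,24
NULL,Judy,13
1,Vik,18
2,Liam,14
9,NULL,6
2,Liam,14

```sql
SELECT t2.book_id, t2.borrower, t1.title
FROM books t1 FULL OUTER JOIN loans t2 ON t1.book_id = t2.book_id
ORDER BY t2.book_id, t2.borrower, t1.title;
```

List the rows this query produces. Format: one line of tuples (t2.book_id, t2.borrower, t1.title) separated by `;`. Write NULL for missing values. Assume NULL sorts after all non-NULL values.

(1, Vik, NULL); (2, Liam, Frankenstein); (2, Liam, Frankenstein); (5, NULL, NULL); (9, Dave, 1984); (9, Dave, Ulysses); (9, NULL, 1984); (9, NULL, Ulysses); (NULL, Judy, NULL); (NULL, NULL, Frankenstein); (NULL, NULL, Iliad); (NULL, NULL, NULL)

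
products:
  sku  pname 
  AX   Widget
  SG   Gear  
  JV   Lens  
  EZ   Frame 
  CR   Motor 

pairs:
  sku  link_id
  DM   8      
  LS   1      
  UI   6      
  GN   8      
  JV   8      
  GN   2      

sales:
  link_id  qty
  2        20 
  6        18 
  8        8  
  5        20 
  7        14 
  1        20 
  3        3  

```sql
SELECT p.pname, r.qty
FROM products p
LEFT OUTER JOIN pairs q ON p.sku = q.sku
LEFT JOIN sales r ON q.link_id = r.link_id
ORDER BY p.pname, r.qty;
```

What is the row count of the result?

5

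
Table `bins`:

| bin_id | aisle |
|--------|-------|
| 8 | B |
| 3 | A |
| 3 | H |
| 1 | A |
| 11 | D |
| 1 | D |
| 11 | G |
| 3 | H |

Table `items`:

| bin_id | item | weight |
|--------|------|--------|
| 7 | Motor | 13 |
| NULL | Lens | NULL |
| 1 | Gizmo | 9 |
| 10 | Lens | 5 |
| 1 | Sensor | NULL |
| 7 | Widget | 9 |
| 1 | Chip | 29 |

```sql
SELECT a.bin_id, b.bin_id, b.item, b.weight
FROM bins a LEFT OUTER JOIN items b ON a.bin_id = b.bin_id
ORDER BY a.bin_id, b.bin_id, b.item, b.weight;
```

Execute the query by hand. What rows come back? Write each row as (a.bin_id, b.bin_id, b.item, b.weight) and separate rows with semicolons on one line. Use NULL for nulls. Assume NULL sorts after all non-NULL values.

LEFT JOIN keeps every row from `bins`; unmatched rows get NULL for `items`'s columns.
Matching on a.bin_id = b.bin_id. A NULL in a compared column never satisfies the condition.
- bin_id=8: no b row matches, row kept with b columns NULL.
- bin_id=3: no b row matches, row kept with b columns NULL.
- bin_id=3: no b row matches, row kept with b columns NULL.
- bin_id=1: 3 matching b row(s), so 3 row(s) emitted.
- bin_id=11: no b row matches, row kept with b columns NULL.
- bin_id=1: 3 matching b row(s), so 3 row(s) emitted.
- bin_id=11: no b row matches, row kept with b columns NULL.
- bin_id=3: no b row matches, row kept with b columns NULL.

(1, 1, Chip, 29); (1, 1, Chip, 29); (1, 1, Gizmo, 9); (1, 1, Gizmo, 9); (1, 1, Sensor, NULL); (1, 1, Sensor, NULL); (3, NULL, NULL, NULL); (3, NULL, NULL, NULL); (3, NULL, NULL, NULL); (8, NULL, NULL, NULL); (11, NULL, NULL, NULL); (11, NULL, NULL, NULL)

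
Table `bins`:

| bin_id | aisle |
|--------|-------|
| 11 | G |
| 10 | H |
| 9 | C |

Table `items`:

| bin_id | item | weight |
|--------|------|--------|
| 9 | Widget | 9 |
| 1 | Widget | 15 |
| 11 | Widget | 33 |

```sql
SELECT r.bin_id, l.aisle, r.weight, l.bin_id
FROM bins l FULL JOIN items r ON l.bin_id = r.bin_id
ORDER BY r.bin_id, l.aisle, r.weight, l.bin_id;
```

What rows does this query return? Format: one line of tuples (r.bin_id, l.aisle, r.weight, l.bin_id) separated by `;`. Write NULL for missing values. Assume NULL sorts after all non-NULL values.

(1, NULL, 15, NULL); (9, C, 9, 9); (11, G, 33, 11); (NULL, H, NULL, 10)

FULL OUTER JOIN keeps every row from both sides; unmatched rows get NULL for the other side's columns.
Matching on l.bin_id = r.bin_id.
- l (bin_id=11) pairs with 1 row(s) of r.
- l (bin_id=10) has no partner → padded with NULL.
- l (bin_id=9) pairs with 1 row(s) of r.
- 1 row(s) from r found no l partner → padded with NULL.
After projecting and ordering:
r.bin_id | l.aisle | r.weight | l.bin_id
1 | NULL | 15 | NULL
9 | C | 9 | 9
11 | G | 33 | 11
NULL | H | NULL | 10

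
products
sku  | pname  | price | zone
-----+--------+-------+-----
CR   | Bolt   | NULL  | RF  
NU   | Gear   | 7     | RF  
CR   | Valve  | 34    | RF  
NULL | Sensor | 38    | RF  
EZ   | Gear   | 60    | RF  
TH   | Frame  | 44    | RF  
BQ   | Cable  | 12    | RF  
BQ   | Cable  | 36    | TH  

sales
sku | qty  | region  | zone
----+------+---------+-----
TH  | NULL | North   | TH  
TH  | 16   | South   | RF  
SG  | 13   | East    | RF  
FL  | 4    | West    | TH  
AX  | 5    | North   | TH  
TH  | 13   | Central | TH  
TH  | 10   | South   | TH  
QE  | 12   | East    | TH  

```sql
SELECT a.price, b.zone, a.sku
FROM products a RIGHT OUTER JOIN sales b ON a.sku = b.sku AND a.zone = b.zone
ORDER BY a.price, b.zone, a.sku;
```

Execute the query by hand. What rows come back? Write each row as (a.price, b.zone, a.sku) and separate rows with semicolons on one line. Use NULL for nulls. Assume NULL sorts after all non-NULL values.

(44, RF, TH); (NULL, RF, NULL); (NULL, TH, NULL); (NULL, TH, NULL); (NULL, TH, NULL); (NULL, TH, NULL); (NULL, TH, NULL); (NULL, TH, NULL)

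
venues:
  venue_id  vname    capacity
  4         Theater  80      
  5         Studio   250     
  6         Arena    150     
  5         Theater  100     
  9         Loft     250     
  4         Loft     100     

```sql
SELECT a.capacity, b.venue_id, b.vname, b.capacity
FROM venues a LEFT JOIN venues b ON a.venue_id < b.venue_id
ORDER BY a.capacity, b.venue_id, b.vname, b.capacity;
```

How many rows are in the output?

14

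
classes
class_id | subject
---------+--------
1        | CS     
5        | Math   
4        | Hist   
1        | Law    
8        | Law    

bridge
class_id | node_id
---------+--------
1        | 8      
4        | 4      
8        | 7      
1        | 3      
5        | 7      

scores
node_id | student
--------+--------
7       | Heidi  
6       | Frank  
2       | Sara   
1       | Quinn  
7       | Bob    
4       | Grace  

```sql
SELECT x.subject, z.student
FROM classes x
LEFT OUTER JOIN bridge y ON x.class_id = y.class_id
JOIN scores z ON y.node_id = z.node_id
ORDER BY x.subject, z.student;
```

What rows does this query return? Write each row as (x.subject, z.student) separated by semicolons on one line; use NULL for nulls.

(Hist, Grace); (Law, Bob); (Law, Heidi); (Math, Bob); (Math, Heidi)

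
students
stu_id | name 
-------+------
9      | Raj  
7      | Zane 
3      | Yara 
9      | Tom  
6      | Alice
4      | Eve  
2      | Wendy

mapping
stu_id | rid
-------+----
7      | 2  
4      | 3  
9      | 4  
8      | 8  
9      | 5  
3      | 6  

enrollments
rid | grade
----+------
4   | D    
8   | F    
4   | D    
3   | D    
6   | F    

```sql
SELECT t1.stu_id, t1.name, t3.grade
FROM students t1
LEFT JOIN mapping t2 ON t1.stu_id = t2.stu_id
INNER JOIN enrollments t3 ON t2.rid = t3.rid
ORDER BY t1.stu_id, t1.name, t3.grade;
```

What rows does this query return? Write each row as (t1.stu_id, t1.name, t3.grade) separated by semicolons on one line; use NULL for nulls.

(3, Yara, F); (4, Eve, D); (9, Raj, D); (9, Raj, D); (9, Tom, D); (9, Tom, D)

Evaluate left to right. First `students t1 LEFT JOIN mapping t2` on stu_id: 9 row(s).
Then INNER JOIN `enrollments t3` on rid: keep only rows whose t2.rid appears in t3.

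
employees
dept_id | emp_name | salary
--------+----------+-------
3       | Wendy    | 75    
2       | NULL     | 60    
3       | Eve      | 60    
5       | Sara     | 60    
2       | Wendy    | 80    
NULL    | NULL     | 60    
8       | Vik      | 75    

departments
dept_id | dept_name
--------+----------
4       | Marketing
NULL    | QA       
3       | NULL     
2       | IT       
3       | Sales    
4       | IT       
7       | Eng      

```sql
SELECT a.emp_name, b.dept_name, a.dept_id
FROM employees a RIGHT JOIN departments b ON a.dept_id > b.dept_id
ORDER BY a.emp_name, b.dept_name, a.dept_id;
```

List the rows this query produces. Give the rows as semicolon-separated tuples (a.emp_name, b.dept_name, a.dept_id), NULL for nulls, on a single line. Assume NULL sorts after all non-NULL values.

(Eve, IT, 3); (Sara, IT, 5); (Sara, IT, 5); (Sara, Marketing, 5); (Sara, Sales, 5); (Sara, NULL, 5); (Vik, Eng, 8); (Vik, IT, 8); (Vik, IT, 8); (Vik, Marketing, 8); (Vik, Sales, 8); (Vik, NULL, 8); (Wendy, IT, 3); (NULL, QA, NULL)

RIGHT JOIN keeps every row from `departments`; unmatched rows get NULL for `employees`'s columns.
Matching on a.dept_id > b.dept_id. A NULL in a compared column never satisfies the condition.
- dept_id=3: 1 matching b row(s), so 1 row(s) emitted.
- dept_id=2: no matching b row.
- dept_id=3: 1 matching b row(s), so 1 row(s) emitted.
- dept_id=5: 5 matching b row(s), so 5 row(s) emitted.
- dept_id=2: no matching b row.
- dept_id=NULL: no matching b row.
- dept_id=8: 6 matching b row(s), so 6 row(s) emitted.
- 1 b row(s) had no a match → kept, a columns NULL.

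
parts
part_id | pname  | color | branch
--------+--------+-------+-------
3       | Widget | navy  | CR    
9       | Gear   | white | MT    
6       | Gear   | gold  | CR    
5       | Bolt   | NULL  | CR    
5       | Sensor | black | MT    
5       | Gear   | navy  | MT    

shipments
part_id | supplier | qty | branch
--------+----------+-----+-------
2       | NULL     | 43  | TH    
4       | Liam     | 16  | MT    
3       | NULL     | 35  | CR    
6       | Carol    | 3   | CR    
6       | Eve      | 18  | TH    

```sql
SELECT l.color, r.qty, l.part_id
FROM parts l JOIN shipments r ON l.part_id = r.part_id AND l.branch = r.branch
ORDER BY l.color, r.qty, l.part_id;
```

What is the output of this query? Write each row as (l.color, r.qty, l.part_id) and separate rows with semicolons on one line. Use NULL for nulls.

INNER JOIN keeps only pairs where the ON condition holds.
Matching on l.part_id = r.part_id AND l.branch = r.branch.
- l[0] part_id=3, branch=CR → 1 match(es) in r → 1 row(s).
- l[1] part_id=9, branch=MT → no match; dropped.
- l[2] part_id=6, branch=CR → 1 match(es) in r → 1 row(s).
- l[3] part_id=5, branch=CR → no match; dropped.
- l[4] part_id=5, branch=MT → no match; dropped.
- l[5] part_id=5, branch=MT → no match; dropped.
After projecting and ordering:
l.color | r.qty | l.part_id
gold | 3 | 6
navy | 35 | 3

(gold, 3, 6); (navy, 35, 3)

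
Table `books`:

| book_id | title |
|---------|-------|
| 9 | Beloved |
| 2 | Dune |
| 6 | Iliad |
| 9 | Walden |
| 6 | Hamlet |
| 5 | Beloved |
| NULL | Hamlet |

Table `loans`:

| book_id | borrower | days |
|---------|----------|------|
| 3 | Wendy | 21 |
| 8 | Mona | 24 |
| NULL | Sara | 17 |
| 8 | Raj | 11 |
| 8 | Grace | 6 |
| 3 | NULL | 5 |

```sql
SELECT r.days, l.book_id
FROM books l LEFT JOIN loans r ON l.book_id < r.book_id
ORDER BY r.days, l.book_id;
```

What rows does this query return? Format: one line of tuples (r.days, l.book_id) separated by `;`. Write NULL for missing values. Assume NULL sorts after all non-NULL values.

LEFT JOIN keeps every row from `books`; unmatched rows get NULL for `loans`'s columns.
Matching on l.book_id < r.book_id. A NULL in a compared column never satisfies the condition.
- l (book_id=9) has no partner → padded with NULL.
- l (book_id=2) pairs with 5 row(s) of r.
- l (book_id=6) pairs with 3 row(s) of r.
- l (book_id=9) has no partner → padded with NULL.
- l (book_id=6) pairs with 3 row(s) of r.
- l (book_id=5) pairs with 3 row(s) of r.
- l (book_id=NULL) has no partner → padded with NULL.

(5, 2); (6, 2); (6, 5); (6, 6); (6, 6); (11, 2); (11, 5); (11, 6); (11, 6); (21, 2); (24, 2); (24, 5); (24, 6); (24, 6); (NULL, 9); (NULL, 9); (NULL, NULL)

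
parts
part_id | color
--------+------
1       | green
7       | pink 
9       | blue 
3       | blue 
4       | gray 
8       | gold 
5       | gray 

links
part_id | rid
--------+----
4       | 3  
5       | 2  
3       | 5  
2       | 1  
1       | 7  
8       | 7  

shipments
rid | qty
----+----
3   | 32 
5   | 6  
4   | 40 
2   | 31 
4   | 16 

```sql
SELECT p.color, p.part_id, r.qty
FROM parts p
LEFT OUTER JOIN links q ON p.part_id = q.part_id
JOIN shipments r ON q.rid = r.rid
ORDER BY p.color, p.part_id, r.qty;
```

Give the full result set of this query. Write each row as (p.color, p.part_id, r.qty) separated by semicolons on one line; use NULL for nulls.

Step 1 — p LEFT JOIN q on part_id → 7 row(s).
Then INNER JOIN `shipments r` on rid: keep only rows whose q.rid appears in r.

(blue, 3, 6); (gray, 4, 32); (gray, 5, 31)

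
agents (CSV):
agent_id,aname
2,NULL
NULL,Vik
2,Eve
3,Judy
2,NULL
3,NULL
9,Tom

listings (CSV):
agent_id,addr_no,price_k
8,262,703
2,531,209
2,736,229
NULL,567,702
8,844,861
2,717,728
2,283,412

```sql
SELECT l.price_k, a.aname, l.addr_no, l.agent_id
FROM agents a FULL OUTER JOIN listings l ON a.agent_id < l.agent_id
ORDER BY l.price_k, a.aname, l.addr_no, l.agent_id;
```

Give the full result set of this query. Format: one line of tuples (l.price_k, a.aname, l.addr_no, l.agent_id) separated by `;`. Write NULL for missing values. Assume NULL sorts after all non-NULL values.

(209, NULL, 531, 2); (229, NULL, 736, 2); (412, NULL, 283, 2); (702, NULL, 567, NULL); (703, Eve, 262, 8); (703, Judy, 262, 8); (703, NULL, 262, 8); (703, NULL, 262, 8); (703, NULL, 262, 8); (728, NULL, 717, 2); (861, Eve, 844, 8); (861, Judy, 844, 8); (861, NULL, 844, 8); (861, NULL, 844, 8); (861, NULL, 844, 8); (NULL, Tom, NULL, NULL); (NULL, Vik, NULL, NULL)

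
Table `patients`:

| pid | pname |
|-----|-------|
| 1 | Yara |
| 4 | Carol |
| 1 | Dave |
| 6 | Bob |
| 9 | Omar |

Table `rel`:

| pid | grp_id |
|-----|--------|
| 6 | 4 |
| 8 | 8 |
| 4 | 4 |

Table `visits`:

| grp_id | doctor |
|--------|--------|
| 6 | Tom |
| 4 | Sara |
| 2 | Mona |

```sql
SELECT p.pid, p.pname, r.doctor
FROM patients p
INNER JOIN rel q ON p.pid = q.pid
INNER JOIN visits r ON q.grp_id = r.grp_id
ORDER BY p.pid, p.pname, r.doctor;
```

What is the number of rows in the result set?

2

Step 1 — p INNER JOIN q on pid → 2 row(s).
Then INNER JOIN `visits r` on grp_id: keep only rows whose q.grp_id appears in r.
Result: 2 row(s).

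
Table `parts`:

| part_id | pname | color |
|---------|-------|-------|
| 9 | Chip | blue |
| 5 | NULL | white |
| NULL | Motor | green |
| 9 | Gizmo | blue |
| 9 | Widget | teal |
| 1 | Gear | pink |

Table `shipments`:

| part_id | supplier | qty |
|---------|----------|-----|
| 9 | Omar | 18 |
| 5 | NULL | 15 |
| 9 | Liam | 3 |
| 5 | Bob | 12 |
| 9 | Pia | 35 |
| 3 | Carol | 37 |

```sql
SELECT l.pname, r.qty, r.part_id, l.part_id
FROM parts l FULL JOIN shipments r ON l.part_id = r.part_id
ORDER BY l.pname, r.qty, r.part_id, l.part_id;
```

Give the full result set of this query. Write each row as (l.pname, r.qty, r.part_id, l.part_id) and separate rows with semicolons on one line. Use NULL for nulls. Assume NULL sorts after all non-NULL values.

(Chip, 3, 9, 9); (Chip, 18, 9, 9); (Chip, 35, 9, 9); (Gear, NULL, NULL, 1); (Gizmo, 3, 9, 9); (Gizmo, 18, 9, 9); (Gizmo, 35, 9, 9); (Motor, NULL, NULL, NULL); (Widget, 3, 9, 9); (Widget, 18, 9, 9); (Widget, 35, 9, 9); (NULL, 12, 5, 5); (NULL, 15, 5, 5); (NULL, 37, 3, NULL)

FULL OUTER JOIN keeps every row from both sides; unmatched rows get NULL for the other side's columns.
Matching on l.part_id = r.part_id. A NULL in a compared column never satisfies the condition.
- l[0] part_id=9 → 3 match(es) in r → 3 row(s).
- l[1] part_id=5 → 2 match(es) in r → 2 row(s).
- l[2] part_id=NULL → no match; kept with NULLs on the r side.
- l[3] part_id=9 → 3 match(es) in r → 3 row(s).
- l[4] part_id=9 → 3 match(es) in r → 3 row(s).
- l[5] part_id=1 → no match; kept with NULLs on the r side.
- plus 1 unmatched r row(s), each kept with NULL l columns.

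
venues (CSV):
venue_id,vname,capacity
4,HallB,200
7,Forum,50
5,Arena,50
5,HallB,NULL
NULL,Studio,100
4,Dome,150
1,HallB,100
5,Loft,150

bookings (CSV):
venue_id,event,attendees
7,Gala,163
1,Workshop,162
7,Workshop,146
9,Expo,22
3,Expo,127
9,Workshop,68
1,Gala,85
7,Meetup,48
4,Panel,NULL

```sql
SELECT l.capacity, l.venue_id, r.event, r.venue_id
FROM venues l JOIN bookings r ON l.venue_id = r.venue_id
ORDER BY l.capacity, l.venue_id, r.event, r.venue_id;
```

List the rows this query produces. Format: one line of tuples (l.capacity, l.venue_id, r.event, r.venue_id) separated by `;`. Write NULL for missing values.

(50, 7, Gala, 7); (50, 7, Meetup, 7); (50, 7, Workshop, 7); (100, 1, Gala, 1); (100, 1, Workshop, 1); (150, 4, Panel, 4); (200, 4, Panel, 4)

INNER JOIN keeps only pairs where the ON condition holds.
Matching on l.venue_id = r.venue_id. A NULL in a compared column never satisfies the condition.
- venue_id=4: 1 matching r row(s), so 1 row(s) emitted.
- venue_id=7: 3 matching r row(s), so 3 row(s) emitted.
- venue_id=5: no matching r row, dropped.
- venue_id=5: no matching r row, dropped.
- venue_id=NULL: no matching r row, dropped.
- venue_id=4: 1 matching r row(s), so 1 row(s) emitted.
- venue_id=1: 2 matching r row(s), so 2 row(s) emitted.
- venue_id=5: no matching r row, dropped.
After projecting and ordering:
l.capacity | l.venue_id | r.event | r.venue_id
50 | 7 | Gala | 7
50 | 7 | Meetup | 7
50 | 7 | Workshop | 7
100 | 1 | Gala | 1
100 | 1 | Workshop | 1
150 | 4 | Panel | 4
200 | 4 | Panel | 4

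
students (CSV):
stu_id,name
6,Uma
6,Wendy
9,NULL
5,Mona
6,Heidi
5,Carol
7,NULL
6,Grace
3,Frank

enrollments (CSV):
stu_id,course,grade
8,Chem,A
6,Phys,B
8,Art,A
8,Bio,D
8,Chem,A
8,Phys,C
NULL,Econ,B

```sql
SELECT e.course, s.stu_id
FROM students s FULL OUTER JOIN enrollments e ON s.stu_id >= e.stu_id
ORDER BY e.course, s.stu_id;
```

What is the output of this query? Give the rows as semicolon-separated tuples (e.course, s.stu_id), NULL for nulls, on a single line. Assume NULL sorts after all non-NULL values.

FULL OUTER JOIN keeps every row from both sides; unmatched rows get NULL for the other side's columns.
Matching on s.stu_id >= e.stu_id. A NULL in a compared column never satisfies the condition.
- stu_id=6: 1 matching e row(s), so 1 row(s) emitted.
- stu_id=6: 1 matching e row(s), so 1 row(s) emitted.
- stu_id=9: 6 matching e row(s), so 6 row(s) emitted.
- stu_id=5: no e row matches, row kept with e columns NULL.
- stu_id=6: 1 matching e row(s), so 1 row(s) emitted.
- stu_id=5: no e row matches, row kept with e columns NULL.
- stu_id=7: 1 matching e row(s), so 1 row(s) emitted.
- stu_id=6: 1 matching e row(s), so 1 row(s) emitted.
- stu_id=3: no e row matches, row kept with e columns NULL.
- 1 e row(s) had no s match → kept, s columns NULL.

(Art, 9); (Bio, 9); (Chem, 9); (Chem, 9); (Econ, NULL); (Phys, 6); (Phys, 6); (Phys, 6); (Phys, 6); (Phys, 7); (Phys, 9); (Phys, 9); (NULL, 3); (NULL, 5); (NULL, 5)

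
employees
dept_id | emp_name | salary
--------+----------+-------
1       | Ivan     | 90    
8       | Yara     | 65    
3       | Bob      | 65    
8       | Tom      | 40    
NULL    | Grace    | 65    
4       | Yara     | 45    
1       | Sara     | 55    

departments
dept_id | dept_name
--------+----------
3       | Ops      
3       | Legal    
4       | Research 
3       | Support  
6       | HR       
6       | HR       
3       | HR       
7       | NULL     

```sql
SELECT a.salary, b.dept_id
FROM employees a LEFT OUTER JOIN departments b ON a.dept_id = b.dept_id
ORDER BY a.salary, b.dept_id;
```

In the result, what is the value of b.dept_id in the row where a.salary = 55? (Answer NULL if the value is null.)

NULL

LEFT JOIN keeps every row from `employees`; unmatched rows get NULL for `departments`'s columns.
Matching on a.dept_id = b.dept_id. A NULL in a compared column never satisfies the condition.
- dept_id=1: no b row matches, row kept with b columns NULL.
- dept_id=8: no b row matches, row kept with b columns NULL.
- dept_id=3: 4 matching b row(s), so 4 row(s) emitted.
- dept_id=8: no b row matches, row kept with b columns NULL.
- dept_id=NULL: no b row matches, row kept with b columns NULL.
- dept_id=4: 1 matching b row(s), so 1 row(s) emitted.
- dept_id=1: no b row matches, row kept with b columns NULL.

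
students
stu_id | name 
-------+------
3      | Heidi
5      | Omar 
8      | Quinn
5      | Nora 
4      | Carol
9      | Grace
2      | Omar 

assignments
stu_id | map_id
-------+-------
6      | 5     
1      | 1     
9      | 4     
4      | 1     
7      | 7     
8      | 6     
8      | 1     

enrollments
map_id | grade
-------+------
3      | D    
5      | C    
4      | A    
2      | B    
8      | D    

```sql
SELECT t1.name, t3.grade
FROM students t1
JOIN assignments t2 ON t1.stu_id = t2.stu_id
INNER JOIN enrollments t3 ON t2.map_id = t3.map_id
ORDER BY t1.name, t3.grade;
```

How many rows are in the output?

1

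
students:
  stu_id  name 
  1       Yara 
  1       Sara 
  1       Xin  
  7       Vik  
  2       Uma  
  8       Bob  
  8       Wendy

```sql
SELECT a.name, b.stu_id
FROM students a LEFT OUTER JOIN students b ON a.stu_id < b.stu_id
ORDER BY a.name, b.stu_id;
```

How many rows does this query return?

19

LEFT JOIN keeps every row from `students a`; unmatched rows get NULL for `students b`'s columns.
Matching on a.stu_id < b.stu_id.
- a[0] stu_id=1 → 4 match(es) in b → 4 row(s).
- a[1] stu_id=1 → 4 match(es) in b → 4 row(s).
- a[2] stu_id=1 → 4 match(es) in b → 4 row(s).
- a[3] stu_id=7 → 2 match(es) in b → 2 row(s).
- a[4] stu_id=2 → 3 match(es) in b → 3 row(s).
- a[5] stu_id=8 → no match; kept with NULLs on the b side.
- a[6] stu_id=8 → no match; kept with NULLs on the b side.
Total: 17 matched + 2 padded = 19 rows.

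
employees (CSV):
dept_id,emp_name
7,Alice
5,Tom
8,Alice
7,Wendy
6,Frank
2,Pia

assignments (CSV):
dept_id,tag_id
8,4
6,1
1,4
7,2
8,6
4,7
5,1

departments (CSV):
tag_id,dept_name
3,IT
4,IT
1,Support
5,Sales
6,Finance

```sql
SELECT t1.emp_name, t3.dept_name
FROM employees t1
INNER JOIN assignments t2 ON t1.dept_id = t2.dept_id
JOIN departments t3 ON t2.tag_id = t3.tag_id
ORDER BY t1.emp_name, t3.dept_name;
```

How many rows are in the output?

4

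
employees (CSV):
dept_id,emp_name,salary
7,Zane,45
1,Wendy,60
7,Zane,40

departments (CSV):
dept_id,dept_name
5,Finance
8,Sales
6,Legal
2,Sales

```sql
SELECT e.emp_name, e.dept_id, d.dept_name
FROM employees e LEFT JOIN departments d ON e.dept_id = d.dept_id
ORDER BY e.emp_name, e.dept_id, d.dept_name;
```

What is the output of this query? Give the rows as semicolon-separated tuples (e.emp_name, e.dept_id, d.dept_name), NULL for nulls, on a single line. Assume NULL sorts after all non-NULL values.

LEFT JOIN keeps every row from `employees`; unmatched rows get NULL for `departments`'s columns.
Matching on e.dept_id = d.dept_id.
- e (dept_id=7) has no partner → padded with NULL.
- e (dept_id=1) has no partner → padded with NULL.
- e (dept_id=7) has no partner → padded with NULL.
After projecting and ordering:
e.emp_name | e.dept_id | d.dept_name
Wendy | 1 | NULL
Zane | 7 | NULL
Zane | 7 | NULL

(Wendy, 1, NULL); (Zane, 7, NULL); (Zane, 7, NULL)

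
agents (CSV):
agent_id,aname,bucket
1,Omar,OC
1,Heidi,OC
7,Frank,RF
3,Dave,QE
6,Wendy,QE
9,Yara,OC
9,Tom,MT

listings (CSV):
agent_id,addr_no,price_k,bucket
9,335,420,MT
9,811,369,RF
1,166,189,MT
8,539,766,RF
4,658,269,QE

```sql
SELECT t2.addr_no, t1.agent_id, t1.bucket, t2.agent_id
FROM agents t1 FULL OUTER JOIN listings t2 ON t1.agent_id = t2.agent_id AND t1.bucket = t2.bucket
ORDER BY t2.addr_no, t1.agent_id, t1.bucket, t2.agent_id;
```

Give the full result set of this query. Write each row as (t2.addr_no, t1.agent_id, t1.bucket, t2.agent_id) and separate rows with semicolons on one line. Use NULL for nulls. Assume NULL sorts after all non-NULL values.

(166, NULL, NULL, 1); (335, 9, MT, 9); (539, NULL, NULL, 8); (658, NULL, NULL, 4); (811, NULL, NULL, 9); (NULL, 1, OC, NULL); (NULL, 1, OC, NULL); (NULL, 3, QE, NULL); (NULL, 6, QE, NULL); (NULL, 7, RF, NULL); (NULL, 9, OC, NULL)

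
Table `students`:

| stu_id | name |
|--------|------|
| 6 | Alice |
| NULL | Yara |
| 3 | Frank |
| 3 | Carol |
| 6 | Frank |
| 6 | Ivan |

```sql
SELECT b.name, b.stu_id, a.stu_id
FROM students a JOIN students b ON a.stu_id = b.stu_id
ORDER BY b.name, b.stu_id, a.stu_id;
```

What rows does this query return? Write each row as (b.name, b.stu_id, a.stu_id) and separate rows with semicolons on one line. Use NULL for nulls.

INNER JOIN keeps only pairs where the ON condition holds.
Matching on a.stu_id = b.stu_id. A NULL in a compared column never satisfies the condition.
- a[0] stu_id=6 → 3 match(es) in b → 3 row(s).
- a[1] stu_id=NULL → no match; dropped.
- a[2] stu_id=3 → 2 match(es) in b → 2 row(s).
- a[3] stu_id=3 → 2 match(es) in b → 2 row(s).
- a[4] stu_id=6 → 3 match(es) in b → 3 row(s).
- a[5] stu_id=6 → 3 match(es) in b → 3 row(s).

(Alice, 6, 6); (Alice, 6, 6); (Alice, 6, 6); (Carol, 3, 3); (Carol, 3, 3); (Frank, 3, 3); (Frank, 3, 3); (Frank, 6, 6); (Frank, 6, 6); (Frank, 6, 6); (Ivan, 6, 6); (Ivan, 6, 6); (Ivan, 6, 6)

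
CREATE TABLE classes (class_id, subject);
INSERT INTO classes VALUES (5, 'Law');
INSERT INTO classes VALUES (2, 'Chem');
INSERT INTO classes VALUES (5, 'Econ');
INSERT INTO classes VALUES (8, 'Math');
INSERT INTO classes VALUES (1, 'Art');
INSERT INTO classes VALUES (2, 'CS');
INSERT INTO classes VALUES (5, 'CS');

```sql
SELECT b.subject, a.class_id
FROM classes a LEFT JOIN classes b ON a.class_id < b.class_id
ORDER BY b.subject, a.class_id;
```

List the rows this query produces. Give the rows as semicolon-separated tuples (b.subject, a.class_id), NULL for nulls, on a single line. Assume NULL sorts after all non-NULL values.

(CS, 1); (CS, 1); (CS, 2); (CS, 2); (Chem, 1); (Econ, 1); (Econ, 2); (Econ, 2); (Law, 1); (Law, 2); (Law, 2); (Math, 1); (Math, 2); (Math, 2); (Math, 5); (Math, 5); (Math, 5); (NULL, 8)

LEFT JOIN keeps every row from `classes a`; unmatched rows get NULL for `classes b`'s columns.
Matching on a.class_id < b.class_id.
- a[0] class_id=5 → 1 match(es) in b → 1 row(s).
- a[1] class_id=2 → 4 match(es) in b → 4 row(s).
- a[2] class_id=5 → 1 match(es) in b → 1 row(s).
- a[3] class_id=8 → no match; kept with NULLs on the b side.
- a[4] class_id=1 → 6 match(es) in b → 6 row(s).
- a[5] class_id=2 → 4 match(es) in b → 4 row(s).
- a[6] class_id=5 → 1 match(es) in b → 1 row(s).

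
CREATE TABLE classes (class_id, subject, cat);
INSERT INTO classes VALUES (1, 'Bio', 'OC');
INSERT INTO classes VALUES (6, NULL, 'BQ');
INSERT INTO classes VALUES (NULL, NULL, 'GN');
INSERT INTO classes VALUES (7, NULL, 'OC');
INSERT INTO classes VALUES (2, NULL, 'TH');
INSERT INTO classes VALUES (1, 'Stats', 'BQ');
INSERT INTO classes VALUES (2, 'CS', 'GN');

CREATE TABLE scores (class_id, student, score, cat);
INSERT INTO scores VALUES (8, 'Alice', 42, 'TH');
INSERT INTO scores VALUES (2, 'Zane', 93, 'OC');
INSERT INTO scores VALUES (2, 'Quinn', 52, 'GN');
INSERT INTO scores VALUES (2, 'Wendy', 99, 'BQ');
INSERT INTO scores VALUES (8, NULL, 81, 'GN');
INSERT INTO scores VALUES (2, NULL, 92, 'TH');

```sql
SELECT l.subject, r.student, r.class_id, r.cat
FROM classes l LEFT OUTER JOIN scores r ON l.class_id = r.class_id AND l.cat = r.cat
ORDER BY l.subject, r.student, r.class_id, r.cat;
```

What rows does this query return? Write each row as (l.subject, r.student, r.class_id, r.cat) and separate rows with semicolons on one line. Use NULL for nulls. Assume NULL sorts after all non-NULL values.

(Bio, NULL, NULL, NULL); (CS, Quinn, 2, GN); (Stats, NULL, NULL, NULL); (NULL, NULL, 2, TH); (NULL, NULL, NULL, NULL); (NULL, NULL, NULL, NULL); (NULL, NULL, NULL, NULL)

LEFT JOIN keeps every row from `classes`; unmatched rows get NULL for `scores`'s columns.
Matching on l.class_id = r.class_id AND l.cat = r.cat. A NULL in a compared column never satisfies the condition.
- l[0] class_id=1, cat=OC → no match; kept with NULLs on the r side.
- l[1] class_id=6, cat=BQ → no match; kept with NULLs on the r side.
- l[2] class_id=NULL, cat=GN → no match; kept with NULLs on the r side.
- l[3] class_id=7, cat=OC → no match; kept with NULLs on the r side.
- l[4] class_id=2, cat=TH → 1 match(es) in r → 1 row(s).
- l[5] class_id=1, cat=BQ → no match; kept with NULLs on the r side.
- l[6] class_id=2, cat=GN → 1 match(es) in r → 1 row(s).
After projecting and ordering:
l.subject | r.student | r.class_id | r.cat
Bio | NULL | NULL | NULL
CS | Quinn | 2 | GN
Stats | NULL | NULL | NULL
NULL | NULL | 2 | TH
NULL | NULL | NULL | NULL
NULL | NULL | NULL | NULL
NULL | NULL | NULL | NULL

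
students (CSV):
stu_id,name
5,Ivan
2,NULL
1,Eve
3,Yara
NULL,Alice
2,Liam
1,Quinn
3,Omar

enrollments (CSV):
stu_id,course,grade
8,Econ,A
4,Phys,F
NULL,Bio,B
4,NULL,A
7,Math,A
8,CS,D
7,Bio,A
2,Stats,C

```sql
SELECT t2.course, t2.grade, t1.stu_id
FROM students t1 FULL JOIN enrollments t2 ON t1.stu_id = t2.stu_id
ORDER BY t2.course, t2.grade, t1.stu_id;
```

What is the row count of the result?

FULL OUTER JOIN keeps every row from both sides; unmatched rows get NULL for the other side's columns.
Matching on t1.stu_id = t2.stu_id. A NULL in a compared column never satisfies the condition.
- stu_id=5: no t2 row matches, row kept with t2 columns NULL.
- stu_id=2: 1 matching t2 row(s), so 1 row(s) emitted.
- stu_id=1: no t2 row matches, row kept with t2 columns NULL.
- stu_id=3: no t2 row matches, row kept with t2 columns NULL.
- stu_id=NULL: no t2 row matches, row kept with t2 columns NULL.
- stu_id=2: 1 matching t2 row(s), so 1 row(s) emitted.
- stu_id=1: no t2 row matches, row kept with t2 columns NULL.
- stu_id=3: no t2 row matches, row kept with t2 columns NULL.
- 7 t2 row(s) had no t1 match → kept, t1 columns NULL.
Total: 2 matched + 13 padded = 15 rows.

15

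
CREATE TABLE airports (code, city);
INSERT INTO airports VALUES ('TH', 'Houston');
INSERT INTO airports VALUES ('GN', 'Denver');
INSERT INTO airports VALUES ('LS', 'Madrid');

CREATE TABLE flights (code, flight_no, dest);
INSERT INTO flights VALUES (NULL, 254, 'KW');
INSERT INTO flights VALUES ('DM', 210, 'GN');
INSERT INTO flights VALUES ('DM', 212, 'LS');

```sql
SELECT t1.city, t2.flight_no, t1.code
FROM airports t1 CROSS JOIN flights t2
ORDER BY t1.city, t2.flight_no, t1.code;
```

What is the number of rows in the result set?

CROSS JOIN pairs every row of `airports` with every row of `flights`: 3 × 3 = 9 rows.

9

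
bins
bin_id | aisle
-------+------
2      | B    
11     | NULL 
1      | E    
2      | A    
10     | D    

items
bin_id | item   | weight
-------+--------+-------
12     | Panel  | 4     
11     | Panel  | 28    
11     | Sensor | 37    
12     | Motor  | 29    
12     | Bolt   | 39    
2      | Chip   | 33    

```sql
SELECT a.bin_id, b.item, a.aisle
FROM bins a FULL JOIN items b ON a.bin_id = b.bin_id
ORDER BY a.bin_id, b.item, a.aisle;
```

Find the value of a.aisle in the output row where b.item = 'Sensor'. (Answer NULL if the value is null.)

FULL OUTER JOIN keeps every row from both sides; unmatched rows get NULL for the other side's columns.
Matching on a.bin_id = b.bin_id.
Matched pairs: 4; unmatched a rows kept: 2; unmatched b rows kept: 3.

NULL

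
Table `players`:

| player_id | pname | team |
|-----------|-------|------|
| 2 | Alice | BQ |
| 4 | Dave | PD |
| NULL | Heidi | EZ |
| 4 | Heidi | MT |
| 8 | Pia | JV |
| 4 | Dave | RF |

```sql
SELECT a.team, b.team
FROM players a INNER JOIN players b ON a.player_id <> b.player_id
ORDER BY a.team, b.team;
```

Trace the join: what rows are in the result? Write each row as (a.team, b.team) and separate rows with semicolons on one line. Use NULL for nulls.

INNER JOIN keeps only pairs where the ON condition holds.
Matching on a.player_id <> b.player_id. A NULL in a compared column never satisfies the condition.
- a (player_id=2) pairs with 4 row(s) of b.
- a (player_id=4) pairs with 2 row(s) of b.
- a (player_id=NULL) has no partner → excluded.
- a (player_id=4) pairs with 2 row(s) of b.
- a (player_id=8) pairs with 4 row(s) of b.
- a (player_id=4) pairs with 2 row(s) of b.

(BQ, JV); (BQ, MT); (BQ, PD); (BQ, RF); (JV, BQ); (JV, MT); (JV, PD); (JV, RF); (MT, BQ); (MT, JV); (PD, BQ); (PD, JV); (RF, BQ); (RF, JV)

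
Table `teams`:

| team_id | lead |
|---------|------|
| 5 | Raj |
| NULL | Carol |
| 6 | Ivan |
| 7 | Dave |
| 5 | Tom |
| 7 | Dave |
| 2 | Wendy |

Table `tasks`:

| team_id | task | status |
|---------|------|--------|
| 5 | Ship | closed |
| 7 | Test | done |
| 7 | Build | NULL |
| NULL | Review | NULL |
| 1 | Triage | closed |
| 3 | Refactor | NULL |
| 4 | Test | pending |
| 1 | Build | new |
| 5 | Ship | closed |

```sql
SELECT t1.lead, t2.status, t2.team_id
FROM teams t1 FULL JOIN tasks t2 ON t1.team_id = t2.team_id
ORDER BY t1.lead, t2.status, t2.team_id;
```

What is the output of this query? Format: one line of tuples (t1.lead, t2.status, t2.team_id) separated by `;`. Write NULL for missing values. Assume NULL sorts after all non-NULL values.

(Carol, NULL, NULL); (Dave, done, 7); (Dave, done, 7); (Dave, NULL, 7); (Dave, NULL, 7); (Ivan, NULL, NULL); (Raj, closed, 5); (Raj, closed, 5); (Tom, closed, 5); (Tom, closed, 5); (Wendy, NULL, NULL); (NULL, closed, 1); (NULL, new, 1); (NULL, pending, 4); (NULL, NULL, 3); (NULL, NULL, NULL)

FULL OUTER JOIN keeps every row from both sides; unmatched rows get NULL for the other side's columns.
Matching on t1.team_id = t2.team_id. A NULL in a compared column never satisfies the condition.
- t1 (team_id=5) pairs with 2 row(s) of t2.
- t1 (team_id=NULL) has no partner → padded with NULL.
- t1 (team_id=6) has no partner → padded with NULL.
- t1 (team_id=7) pairs with 2 row(s) of t2.
- t1 (team_id=5) pairs with 2 row(s) of t2.
- t1 (team_id=7) pairs with 2 row(s) of t2.
- t1 (team_id=2) has no partner → padded with NULL.
- plus 5 unmatched t2 row(s), each kept with NULL t1 columns.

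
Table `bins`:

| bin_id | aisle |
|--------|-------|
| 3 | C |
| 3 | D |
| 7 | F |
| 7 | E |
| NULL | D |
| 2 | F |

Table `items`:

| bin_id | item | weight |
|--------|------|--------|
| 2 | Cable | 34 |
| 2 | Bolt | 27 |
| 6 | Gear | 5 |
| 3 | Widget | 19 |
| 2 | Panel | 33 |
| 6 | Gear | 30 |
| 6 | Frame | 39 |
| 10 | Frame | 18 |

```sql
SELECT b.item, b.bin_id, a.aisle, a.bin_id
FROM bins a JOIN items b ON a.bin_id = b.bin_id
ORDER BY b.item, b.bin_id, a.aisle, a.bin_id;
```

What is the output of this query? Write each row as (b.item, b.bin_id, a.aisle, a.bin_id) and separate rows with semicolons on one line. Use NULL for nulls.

INNER JOIN keeps only pairs where the ON condition holds.
Matching on a.bin_id = b.bin_id. A NULL in a compared column never satisfies the condition.
Matched pairs: 5.

(Bolt, 2, F, 2); (Cable, 2, F, 2); (Panel, 2, F, 2); (Widget, 3, C, 3); (Widget, 3, D, 3)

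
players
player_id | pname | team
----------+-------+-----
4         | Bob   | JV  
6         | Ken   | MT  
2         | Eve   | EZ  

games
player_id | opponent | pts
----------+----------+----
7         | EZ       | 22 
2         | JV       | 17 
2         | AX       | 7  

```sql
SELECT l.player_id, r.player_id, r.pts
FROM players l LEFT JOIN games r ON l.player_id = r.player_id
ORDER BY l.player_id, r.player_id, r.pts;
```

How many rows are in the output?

4

LEFT JOIN keeps every row from `players`; unmatched rows get NULL for `games`'s columns.
Matching on l.player_id = r.player_id.
- l row (player_id=4): no match → kept, r columns NULL.
- l row (player_id=6): no match → kept, r columns NULL.
- l row (player_id=2): matches 2 r row(s) → 2 output row(s).
Total: 2 matched + 2 padded = 4 rows.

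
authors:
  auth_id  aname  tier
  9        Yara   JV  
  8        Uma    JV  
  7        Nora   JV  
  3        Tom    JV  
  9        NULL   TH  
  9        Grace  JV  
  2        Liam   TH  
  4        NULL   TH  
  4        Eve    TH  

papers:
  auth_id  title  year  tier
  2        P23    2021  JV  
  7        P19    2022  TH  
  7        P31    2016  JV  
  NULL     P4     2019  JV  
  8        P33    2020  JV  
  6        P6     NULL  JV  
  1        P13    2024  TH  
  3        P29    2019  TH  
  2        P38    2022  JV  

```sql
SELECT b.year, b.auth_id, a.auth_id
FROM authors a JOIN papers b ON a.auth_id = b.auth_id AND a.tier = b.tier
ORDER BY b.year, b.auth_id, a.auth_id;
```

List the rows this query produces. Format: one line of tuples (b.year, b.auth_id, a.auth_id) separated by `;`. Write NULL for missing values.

INNER JOIN keeps only pairs where the ON condition holds.
Matching on a.auth_id = b.auth_id AND a.tier = b.tier. A NULL in a compared column never satisfies the condition.
Matched pairs: 2.

(2016, 7, 7); (2020, 8, 8)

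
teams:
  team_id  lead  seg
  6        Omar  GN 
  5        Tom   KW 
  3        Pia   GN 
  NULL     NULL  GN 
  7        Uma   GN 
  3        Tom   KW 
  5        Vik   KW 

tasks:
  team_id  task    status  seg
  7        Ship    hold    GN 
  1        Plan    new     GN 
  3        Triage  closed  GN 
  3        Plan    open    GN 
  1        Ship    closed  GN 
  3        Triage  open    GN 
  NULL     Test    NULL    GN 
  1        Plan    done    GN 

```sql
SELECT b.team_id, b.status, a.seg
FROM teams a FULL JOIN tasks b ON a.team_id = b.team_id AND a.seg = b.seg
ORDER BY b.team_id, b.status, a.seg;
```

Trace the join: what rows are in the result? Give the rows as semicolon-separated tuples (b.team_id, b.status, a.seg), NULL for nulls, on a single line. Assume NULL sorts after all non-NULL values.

FULL OUTER JOIN keeps every row from both sides; unmatched rows get NULL for the other side's columns.
Matching on a.team_id = b.team_id AND a.seg = b.seg. A NULL in a compared column never satisfies the condition.
Matched pairs: 4; unmatched a rows kept: 5; unmatched b rows kept: 4.

(1, closed, NULL); (1, done, NULL); (1, new, NULL); (3, closed, GN); (3, open, GN); (3, open, GN); (7, hold, GN); (NULL, NULL, GN); (NULL, NULL, GN); (NULL, NULL, KW); (NULL, NULL, KW); (NULL, NULL, KW); (NULL, NULL, NULL)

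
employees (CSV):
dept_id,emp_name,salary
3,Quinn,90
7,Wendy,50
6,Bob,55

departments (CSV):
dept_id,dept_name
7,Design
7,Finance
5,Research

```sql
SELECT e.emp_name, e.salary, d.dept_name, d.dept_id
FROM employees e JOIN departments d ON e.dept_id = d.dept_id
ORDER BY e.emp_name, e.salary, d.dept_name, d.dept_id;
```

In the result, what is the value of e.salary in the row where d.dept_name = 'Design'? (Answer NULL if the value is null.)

50

INNER JOIN keeps only pairs where the ON condition holds.
Matching on e.dept_id = d.dept_id.
Matched pairs: 2.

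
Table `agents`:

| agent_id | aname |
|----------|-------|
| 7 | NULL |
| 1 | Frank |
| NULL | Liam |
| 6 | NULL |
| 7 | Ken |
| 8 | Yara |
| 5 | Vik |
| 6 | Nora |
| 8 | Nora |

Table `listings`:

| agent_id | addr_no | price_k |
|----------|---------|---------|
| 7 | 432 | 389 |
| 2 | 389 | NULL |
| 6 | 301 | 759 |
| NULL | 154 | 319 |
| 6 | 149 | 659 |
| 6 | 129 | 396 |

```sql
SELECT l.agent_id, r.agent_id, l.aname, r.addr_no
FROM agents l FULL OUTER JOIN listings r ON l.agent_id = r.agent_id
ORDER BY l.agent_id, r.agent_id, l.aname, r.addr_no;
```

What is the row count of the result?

15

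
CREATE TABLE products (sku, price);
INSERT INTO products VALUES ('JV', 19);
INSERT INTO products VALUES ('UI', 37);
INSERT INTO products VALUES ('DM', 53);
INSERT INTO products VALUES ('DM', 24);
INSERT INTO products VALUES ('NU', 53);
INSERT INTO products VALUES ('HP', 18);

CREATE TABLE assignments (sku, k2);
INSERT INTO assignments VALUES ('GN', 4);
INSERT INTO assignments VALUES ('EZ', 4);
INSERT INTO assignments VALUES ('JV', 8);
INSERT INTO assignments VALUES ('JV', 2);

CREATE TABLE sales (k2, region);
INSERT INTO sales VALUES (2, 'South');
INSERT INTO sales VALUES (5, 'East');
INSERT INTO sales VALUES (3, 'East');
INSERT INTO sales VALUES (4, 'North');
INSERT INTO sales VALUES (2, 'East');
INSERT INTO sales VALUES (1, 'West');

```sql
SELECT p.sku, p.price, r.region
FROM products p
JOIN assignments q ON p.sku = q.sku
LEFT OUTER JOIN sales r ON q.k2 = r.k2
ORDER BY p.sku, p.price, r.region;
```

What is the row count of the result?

3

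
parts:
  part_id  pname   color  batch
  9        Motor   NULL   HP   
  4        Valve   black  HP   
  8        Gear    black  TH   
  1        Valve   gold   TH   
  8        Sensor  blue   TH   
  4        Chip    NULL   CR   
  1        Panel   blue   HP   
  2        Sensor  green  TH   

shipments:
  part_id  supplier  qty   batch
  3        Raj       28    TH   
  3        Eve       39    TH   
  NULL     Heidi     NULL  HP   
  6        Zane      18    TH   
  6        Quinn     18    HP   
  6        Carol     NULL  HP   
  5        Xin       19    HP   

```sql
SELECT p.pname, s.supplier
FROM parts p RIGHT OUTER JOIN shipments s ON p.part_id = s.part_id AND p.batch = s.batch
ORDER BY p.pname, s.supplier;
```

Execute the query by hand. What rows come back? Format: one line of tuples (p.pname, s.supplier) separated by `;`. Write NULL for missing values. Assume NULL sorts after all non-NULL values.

RIGHT JOIN keeps every row from `shipments`; unmatched rows get NULL for `parts`'s columns.
Matching on p.part_id = s.part_id AND p.batch = s.batch. A NULL in a compared column never satisfies the condition.
- part_id=9, batch=HP: no matching s row.
- part_id=4, batch=HP: no matching s row.
- part_id=8, batch=TH: no matching s row.
- part_id=1, batch=TH: no matching s row.
- part_id=8, batch=TH: no matching s row.
- part_id=4, batch=CR: no matching s row.
- part_id=1, batch=HP: no matching s row.
- part_id=2, batch=TH: no matching s row.
- 7 s row(s) had no p match → kept, p columns NULL.
After projecting and ordering:
p.pname | s.supplier
NULL | Carol
NULL | Eve
NULL | Heidi
NULL | Quinn
NULL | Raj
NULL | Xin
NULL | Zane

(NULL, Carol); (NULL, Eve); (NULL, Heidi); (NULL, Quinn); (NULL, Raj); (NULL, Xin); (NULL, Zane)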